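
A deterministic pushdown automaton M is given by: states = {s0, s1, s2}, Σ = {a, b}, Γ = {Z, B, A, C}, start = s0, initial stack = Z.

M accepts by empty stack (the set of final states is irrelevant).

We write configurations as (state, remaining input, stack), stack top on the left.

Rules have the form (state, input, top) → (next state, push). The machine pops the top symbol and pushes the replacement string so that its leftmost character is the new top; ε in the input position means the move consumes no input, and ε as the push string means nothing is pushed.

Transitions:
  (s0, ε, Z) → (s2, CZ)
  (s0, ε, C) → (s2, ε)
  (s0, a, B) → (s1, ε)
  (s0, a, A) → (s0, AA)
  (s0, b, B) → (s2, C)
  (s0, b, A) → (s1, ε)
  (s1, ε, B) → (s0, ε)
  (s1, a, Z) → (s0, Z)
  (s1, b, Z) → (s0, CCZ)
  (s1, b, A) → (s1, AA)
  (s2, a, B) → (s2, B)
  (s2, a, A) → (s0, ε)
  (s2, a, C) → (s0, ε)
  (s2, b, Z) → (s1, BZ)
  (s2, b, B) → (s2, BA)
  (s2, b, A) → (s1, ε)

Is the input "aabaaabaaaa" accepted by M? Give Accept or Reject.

(s0, aabaaabaaaa, Z) ⊢ (s2, aabaaabaaaa, CZ) ⊢ (s0, abaaabaaaa, Z) ⊢ (s2, abaaabaaaa, CZ) ⊢ (s0, baaabaaaa, Z) ⊢ (s2, baaabaaaa, CZ)
No transition applies at (s2, baaabaaaa, CZ); input not fully consumed.

Reject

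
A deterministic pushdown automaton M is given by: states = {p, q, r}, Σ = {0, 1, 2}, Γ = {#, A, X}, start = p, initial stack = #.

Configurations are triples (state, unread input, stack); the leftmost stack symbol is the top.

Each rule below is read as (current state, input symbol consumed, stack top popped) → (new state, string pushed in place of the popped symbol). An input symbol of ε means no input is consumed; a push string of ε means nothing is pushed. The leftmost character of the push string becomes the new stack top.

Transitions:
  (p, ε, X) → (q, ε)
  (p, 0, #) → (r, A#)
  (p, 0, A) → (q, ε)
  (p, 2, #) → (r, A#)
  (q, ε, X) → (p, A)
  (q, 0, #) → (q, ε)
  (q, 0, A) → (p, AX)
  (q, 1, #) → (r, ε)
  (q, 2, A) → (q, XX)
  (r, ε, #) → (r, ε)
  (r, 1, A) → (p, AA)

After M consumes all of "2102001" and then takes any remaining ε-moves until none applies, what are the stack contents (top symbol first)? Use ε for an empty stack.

(p, 2102001, #)
  read 2, top #: go to r, push A# → (r, 102001, A#)
  read 1, top A: go to p, push AA → (p, 02001, AA#)
  read 0, top A: go to q, push ε → (q, 2001, A#)
  read 2, top A: go to q, push XX → (q, 001, XX#)
  ε-move, top X: go to p, push A → (p, 001, AX#)
  read 0, top A: go to q, push ε → (q, 01, X#)
  ε-move, top X: go to p, push A → (p, 01, A#)
  read 0, top A: go to q, push ε → (q, 1, #)
  read 1, top #: go to r, push ε → (r, ε, ε)
All input consumed in state r with stack ε.

ε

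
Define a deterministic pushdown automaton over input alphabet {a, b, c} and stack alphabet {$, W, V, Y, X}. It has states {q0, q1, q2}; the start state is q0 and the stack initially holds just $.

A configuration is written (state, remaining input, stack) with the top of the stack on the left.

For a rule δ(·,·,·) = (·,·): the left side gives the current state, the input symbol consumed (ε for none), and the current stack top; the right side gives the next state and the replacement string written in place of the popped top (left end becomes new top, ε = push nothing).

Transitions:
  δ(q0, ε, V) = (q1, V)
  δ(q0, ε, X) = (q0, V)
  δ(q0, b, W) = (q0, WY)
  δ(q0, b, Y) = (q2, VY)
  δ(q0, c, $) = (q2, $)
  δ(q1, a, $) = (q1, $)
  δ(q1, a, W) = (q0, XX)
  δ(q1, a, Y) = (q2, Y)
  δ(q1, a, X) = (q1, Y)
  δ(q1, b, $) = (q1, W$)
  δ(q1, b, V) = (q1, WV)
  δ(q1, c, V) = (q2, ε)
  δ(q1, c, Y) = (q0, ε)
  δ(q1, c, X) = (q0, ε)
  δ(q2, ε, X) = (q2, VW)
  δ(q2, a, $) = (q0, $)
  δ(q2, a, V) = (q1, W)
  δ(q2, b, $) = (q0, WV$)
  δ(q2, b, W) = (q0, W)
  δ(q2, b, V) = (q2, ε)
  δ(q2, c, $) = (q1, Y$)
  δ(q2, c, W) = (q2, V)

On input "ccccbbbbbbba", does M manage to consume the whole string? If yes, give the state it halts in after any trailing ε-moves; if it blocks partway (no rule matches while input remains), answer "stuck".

(q0, ccccbbbbbbba, $)
  read c, top $: go to q2, push $ → (q2, cccbbbbbbba, $)
  read c, top $: go to q1, push Y$ → (q1, ccbbbbbbba, Y$)
  read c, top Y: go to q0, push ε → (q0, cbbbbbbba, $)
  read c, top $: go to q2, push $ → (q2, bbbbbbba, $)
  read b, top $: go to q0, push WV$ → (q0, bbbbbba, WV$)
  read b, top W: go to q0, push WY → (q0, bbbbba, WYV$)
  read b, top W: go to q0, push WY → (q0, bbbba, WYYV$)
  read b, top W: go to q0, push WY → (q0, bbba, WYYYV$)
  read b, top W: go to q0, push WY → (q0, bba, WYYYYV$)
  read b, top W: go to q0, push WY → (q0, ba, WYYYYYV$)
  read b, top W: go to q0, push WY → (q0, a, WYYYYYYV$)
No transition for (q0, a, top W); M blocks with input a remaining.

stuck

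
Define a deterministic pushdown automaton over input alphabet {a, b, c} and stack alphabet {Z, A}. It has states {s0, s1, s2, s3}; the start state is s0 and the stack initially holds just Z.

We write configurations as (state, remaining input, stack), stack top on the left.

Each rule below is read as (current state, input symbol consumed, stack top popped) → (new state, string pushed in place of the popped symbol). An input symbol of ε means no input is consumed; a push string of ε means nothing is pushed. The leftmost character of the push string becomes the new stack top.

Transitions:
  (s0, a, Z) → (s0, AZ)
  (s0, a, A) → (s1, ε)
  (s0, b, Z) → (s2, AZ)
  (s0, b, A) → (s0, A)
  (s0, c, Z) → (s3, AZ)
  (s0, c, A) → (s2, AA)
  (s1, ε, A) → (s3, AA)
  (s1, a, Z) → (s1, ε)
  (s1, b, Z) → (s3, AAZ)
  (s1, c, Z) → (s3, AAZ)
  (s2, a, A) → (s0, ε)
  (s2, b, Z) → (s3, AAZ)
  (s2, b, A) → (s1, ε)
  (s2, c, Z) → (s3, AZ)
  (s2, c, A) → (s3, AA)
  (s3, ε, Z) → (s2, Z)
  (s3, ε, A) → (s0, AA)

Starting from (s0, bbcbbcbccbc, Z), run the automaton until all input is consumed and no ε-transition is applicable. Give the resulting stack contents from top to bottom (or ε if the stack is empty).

(s0, bbcbbcbccbc, Z)
  read b, top Z: go to s2, push AZ → (s2, bcbbcbccbc, AZ)
  read b, top A: go to s1, push ε → (s1, cbbcbccbc, Z)
  read c, top Z: go to s3, push AAZ → (s3, bbcbccbc, AAZ)
  ε-move, top A: go to s0, push AA → (s0, bbcbccbc, AAAZ)
  read b, top A: go to s0, push A → (s0, bcbccbc, AAAZ)
  read b, top A: go to s0, push A → (s0, cbccbc, AAAZ)
  read c, top A: go to s2, push AA → (s2, bccbc, AAAAZ)
  read b, top A: go to s1, push ε → (s1, ccbc, AAAZ)
  ε-move, top A: go to s3, push AA → (s3, ccbc, AAAAZ)
  ε-move, top A: go to s0, push AA → (s0, ccbc, AAAAAZ)
  read c, top A: go to s2, push AA → (s2, cbc, AAAAAAZ)
  read c, top A: go to s3, push AA → (s3, bc, AAAAAAAZ)
  ε-move, top A: go to s0, push AA → (s0, bc, AAAAAAAAZ)
  read b, top A: go to s0, push A → (s0, c, AAAAAAAAZ)
  read c, top A: go to s2, push AA → (s2, ε, AAAAAAAAAZ)
All input consumed in state s2 with stack AAAAAAAAAZ.

AAAAAAAAAZ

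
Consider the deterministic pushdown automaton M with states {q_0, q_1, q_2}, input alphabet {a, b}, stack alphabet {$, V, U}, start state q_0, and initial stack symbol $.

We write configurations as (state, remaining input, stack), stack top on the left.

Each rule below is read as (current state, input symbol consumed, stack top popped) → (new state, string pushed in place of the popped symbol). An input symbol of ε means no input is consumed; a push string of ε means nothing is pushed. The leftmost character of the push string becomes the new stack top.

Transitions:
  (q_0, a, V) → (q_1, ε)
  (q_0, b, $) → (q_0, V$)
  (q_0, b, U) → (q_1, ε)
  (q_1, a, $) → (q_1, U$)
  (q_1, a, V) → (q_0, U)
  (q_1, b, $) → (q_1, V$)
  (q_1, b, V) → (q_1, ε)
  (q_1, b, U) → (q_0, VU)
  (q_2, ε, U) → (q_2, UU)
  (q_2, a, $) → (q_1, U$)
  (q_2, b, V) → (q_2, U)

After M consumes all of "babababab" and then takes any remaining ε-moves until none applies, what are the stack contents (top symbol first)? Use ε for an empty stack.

VU$

(q_0, babababab, $) ⊢ (q_0, abababab, V$) ⊢ (q_1, bababab, $) ⊢ (q_1, ababab, V$) ⊢ (q_0, babab, U$) ⊢ (q_1, abab, $) ⊢ (q_1, bab, U$) ⊢ (q_0, ab, VU$) ⊢ (q_1, b, U$) ⊢ (q_0, ε, VU$)
All input consumed in state q_0 with stack VU$.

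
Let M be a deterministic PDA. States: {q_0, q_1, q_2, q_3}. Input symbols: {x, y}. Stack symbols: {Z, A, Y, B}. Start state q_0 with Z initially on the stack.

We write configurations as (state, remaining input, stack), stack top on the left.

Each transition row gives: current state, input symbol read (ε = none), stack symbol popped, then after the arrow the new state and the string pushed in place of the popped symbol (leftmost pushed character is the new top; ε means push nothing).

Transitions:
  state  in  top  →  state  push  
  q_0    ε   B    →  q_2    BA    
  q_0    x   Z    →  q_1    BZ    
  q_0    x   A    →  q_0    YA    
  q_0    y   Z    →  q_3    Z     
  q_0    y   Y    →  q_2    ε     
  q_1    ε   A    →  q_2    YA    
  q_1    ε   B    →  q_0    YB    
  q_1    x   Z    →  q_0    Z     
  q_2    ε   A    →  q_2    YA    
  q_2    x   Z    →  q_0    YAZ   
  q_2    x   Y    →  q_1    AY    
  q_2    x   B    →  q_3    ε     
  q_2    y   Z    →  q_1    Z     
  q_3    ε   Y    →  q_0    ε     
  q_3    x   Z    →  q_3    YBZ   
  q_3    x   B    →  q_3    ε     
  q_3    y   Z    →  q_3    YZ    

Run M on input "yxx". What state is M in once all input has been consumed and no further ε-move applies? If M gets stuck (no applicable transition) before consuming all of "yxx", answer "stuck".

(q_0, yxx, Z)
  read y, top Z: go to q_3, push Z → (q_3, xx, Z)
  read x, top Z: go to q_3, push YBZ → (q_3, x, YBZ)
  ε-move, top Y: go to q_0, push ε → (q_0, x, BZ)
  ε-move, top B: go to q_2, push BA → (q_2, x, BAZ)
  read x, top B: go to q_3, push ε → (q_3, ε, AZ)
All input consumed; M is in state q_3.

q_3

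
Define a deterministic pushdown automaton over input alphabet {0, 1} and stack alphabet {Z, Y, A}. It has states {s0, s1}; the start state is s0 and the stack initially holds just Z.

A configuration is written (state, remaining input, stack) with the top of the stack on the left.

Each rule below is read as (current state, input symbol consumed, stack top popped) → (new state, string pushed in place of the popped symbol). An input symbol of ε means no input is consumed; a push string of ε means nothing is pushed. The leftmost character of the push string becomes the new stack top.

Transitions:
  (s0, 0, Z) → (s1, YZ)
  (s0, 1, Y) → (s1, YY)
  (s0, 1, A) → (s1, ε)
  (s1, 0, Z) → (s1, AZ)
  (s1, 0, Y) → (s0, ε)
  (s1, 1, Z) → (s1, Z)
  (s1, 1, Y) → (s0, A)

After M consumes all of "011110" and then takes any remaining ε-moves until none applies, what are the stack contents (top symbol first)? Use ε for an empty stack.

AZ

(s0, 011110, Z) ⊢ (s1, 11110, YZ) ⊢ (s0, 1110, AZ) ⊢ (s1, 110, Z) ⊢ (s1, 10, Z) ⊢ (s1, 0, Z) ⊢ (s1, ε, AZ)
All input consumed in state s1 with stack AZ.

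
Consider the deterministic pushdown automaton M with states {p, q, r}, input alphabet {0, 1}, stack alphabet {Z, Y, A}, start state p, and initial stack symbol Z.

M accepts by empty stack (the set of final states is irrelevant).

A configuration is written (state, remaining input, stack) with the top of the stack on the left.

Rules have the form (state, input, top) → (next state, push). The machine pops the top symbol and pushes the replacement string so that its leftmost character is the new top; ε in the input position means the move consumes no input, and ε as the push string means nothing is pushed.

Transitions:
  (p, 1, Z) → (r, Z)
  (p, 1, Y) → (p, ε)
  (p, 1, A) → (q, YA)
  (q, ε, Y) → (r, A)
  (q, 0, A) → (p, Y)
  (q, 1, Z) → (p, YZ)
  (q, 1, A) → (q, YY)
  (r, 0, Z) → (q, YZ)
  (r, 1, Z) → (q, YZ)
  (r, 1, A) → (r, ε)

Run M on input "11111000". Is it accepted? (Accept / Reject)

(p, 11111000, Z) ⊢ (r, 1111000, Z) ⊢ (q, 111000, YZ) ⊢ (r, 111000, AZ) ⊢ (r, 11000, Z) ⊢ (q, 1000, YZ) ⊢ (r, 1000, AZ) ⊢ (r, 000, Z) ⊢ (q, 00, YZ) ⊢ (r, 00, AZ)
No transition applies at (r, 00, AZ); input not fully consumed.

Reject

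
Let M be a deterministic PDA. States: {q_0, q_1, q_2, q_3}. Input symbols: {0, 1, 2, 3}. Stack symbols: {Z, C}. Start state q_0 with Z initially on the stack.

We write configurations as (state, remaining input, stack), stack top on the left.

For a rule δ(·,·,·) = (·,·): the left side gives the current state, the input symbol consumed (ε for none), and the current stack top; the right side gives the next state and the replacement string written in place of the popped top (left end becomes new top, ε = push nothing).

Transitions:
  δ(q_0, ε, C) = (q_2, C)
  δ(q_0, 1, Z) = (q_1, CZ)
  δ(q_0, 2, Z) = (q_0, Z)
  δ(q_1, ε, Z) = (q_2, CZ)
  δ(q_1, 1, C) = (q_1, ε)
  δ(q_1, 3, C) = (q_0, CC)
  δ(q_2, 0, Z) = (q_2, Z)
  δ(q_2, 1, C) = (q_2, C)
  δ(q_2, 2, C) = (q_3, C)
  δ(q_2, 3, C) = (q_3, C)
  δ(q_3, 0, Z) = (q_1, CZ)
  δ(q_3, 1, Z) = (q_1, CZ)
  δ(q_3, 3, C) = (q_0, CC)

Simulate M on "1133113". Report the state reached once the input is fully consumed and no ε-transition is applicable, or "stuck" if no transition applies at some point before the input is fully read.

(q_0, 1133113, Z)
  read 1, top Z: go to q_1, push CZ → (q_1, 133113, CZ)
  read 1, top C: go to q_1, push ε → (q_1, 33113, Z)
  ε-move, top Z: go to q_2, push CZ → (q_2, 33113, CZ)
  read 3, top C: go to q_3, push C → (q_3, 3113, CZ)
  read 3, top C: go to q_0, push CC → (q_0, 113, CCZ)
  ε-move, top C: go to q_2, push C → (q_2, 113, CCZ)
  read 1, top C: go to q_2, push C → (q_2, 13, CCZ)
  read 1, top C: go to q_2, push C → (q_2, 3, CCZ)
  read 3, top C: go to q_3, push C → (q_3, ε, CCZ)
All input consumed; M is in state q_3.

q_3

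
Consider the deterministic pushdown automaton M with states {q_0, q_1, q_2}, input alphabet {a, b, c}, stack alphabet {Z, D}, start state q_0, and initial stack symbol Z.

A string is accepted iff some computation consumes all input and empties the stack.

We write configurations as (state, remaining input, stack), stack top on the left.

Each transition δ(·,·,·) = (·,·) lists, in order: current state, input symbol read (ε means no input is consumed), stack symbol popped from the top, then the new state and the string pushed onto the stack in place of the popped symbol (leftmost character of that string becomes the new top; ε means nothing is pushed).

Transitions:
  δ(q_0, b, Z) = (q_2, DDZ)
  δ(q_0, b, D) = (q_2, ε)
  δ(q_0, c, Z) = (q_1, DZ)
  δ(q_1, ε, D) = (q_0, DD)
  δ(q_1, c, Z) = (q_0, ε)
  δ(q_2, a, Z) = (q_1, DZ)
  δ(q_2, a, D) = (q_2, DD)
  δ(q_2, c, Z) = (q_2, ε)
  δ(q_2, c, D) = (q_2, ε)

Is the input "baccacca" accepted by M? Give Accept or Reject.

(q_0, baccacca, Z) ⊢ (q_2, accacca, DDZ) ⊢ (q_2, ccacca, DDDZ) ⊢ (q_2, cacca, DDZ) ⊢ (q_2, acca, DZ) ⊢ (q_2, cca, DDZ) ⊢ (q_2, ca, DZ) ⊢ (q_2, a, Z) ⊢ (q_1, ε, DZ) ⊢ (q_0, ε, DDZ)
All input consumed; stack is DDZ, not empty, and no further ε-move applies.

Reject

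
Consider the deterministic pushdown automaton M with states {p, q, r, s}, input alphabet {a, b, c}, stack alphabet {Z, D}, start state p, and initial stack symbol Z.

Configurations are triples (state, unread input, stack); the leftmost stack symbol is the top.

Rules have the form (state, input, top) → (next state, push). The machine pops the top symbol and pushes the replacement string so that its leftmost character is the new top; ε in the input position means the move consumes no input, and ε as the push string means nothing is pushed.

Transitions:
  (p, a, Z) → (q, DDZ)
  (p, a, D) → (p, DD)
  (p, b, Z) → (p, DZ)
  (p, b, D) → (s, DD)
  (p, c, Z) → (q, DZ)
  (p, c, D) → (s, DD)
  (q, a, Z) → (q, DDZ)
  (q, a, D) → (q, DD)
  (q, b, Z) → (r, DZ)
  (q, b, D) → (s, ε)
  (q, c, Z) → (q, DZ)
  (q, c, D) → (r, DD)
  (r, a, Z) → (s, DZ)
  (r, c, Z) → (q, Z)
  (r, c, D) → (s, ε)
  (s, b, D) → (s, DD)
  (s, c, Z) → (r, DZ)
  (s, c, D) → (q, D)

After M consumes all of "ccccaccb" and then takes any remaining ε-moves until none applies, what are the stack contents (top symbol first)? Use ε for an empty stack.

DDDZ

(p, ccccaccb, Z) ⊢ (q, cccaccb, DZ) ⊢ (r, ccaccb, DDZ) ⊢ (s, caccb, DZ) ⊢ (q, accb, DZ) ⊢ (q, ccb, DDZ) ⊢ (r, cb, DDDZ) ⊢ (s, b, DDZ) ⊢ (s, ε, DDDZ)
All input consumed in state s with stack DDDZ.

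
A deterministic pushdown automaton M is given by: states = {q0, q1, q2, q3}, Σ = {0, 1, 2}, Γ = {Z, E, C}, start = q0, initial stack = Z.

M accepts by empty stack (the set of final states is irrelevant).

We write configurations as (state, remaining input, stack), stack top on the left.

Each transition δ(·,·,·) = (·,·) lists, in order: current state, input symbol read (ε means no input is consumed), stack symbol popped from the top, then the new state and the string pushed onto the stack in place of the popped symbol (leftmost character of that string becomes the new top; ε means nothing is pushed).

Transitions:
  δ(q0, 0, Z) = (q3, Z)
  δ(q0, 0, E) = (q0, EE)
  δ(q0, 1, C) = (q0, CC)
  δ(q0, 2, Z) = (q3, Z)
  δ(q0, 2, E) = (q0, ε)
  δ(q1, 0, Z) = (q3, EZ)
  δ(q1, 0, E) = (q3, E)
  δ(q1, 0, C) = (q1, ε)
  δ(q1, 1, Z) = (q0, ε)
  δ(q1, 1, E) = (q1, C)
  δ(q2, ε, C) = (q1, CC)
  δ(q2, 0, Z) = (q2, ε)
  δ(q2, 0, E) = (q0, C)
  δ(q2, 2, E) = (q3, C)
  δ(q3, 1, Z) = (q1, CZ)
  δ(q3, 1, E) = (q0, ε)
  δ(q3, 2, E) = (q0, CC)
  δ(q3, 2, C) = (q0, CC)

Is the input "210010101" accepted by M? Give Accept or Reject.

Accept

(q0, 210010101, Z)
  read 2, top Z: go to q3, push Z → (q3, 10010101, Z)
  read 1, top Z: go to q1, push CZ → (q1, 0010101, CZ)
  read 0, top C: go to q1, push ε → (q1, 010101, Z)
  read 0, top Z: go to q3, push EZ → (q3, 10101, EZ)
  read 1, top E: go to q0, push ε → (q0, 0101, Z)
  read 0, top Z: go to q3, push Z → (q3, 101, Z)
  read 1, top Z: go to q1, push CZ → (q1, 01, CZ)
  read 0, top C: go to q1, push ε → (q1, 1, Z)
  read 1, top Z: go to q0, push ε → (q0, ε, ε)
All input consumed and the stack is empty.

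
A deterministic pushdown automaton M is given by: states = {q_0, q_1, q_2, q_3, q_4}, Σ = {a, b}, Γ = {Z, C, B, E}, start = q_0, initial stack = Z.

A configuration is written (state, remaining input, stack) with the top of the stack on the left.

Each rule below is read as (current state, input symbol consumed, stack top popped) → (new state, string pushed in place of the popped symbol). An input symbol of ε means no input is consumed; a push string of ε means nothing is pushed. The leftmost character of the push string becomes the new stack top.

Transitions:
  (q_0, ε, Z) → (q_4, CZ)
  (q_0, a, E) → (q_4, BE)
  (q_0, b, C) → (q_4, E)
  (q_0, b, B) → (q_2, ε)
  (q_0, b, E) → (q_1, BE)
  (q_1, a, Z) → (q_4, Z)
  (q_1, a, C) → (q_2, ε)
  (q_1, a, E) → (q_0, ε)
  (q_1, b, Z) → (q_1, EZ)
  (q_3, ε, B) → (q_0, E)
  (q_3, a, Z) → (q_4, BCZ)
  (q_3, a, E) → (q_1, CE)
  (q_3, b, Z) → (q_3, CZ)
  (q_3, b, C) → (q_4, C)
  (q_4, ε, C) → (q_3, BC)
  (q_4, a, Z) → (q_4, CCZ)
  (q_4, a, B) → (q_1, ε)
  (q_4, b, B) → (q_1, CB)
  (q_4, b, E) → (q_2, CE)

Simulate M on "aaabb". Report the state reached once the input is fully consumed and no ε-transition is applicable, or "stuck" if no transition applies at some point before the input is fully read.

q_2

(q_0, aaabb, Z) ⊢ (q_4, aaabb, CZ) ⊢ (q_3, aaabb, BCZ) ⊢ (q_0, aaabb, ECZ) ⊢ (q_4, aabb, BECZ) ⊢ (q_1, abb, ECZ) ⊢ (q_0, bb, CZ) ⊢ (q_4, b, EZ) ⊢ (q_2, ε, CEZ)
All input consumed; M is in state q_2.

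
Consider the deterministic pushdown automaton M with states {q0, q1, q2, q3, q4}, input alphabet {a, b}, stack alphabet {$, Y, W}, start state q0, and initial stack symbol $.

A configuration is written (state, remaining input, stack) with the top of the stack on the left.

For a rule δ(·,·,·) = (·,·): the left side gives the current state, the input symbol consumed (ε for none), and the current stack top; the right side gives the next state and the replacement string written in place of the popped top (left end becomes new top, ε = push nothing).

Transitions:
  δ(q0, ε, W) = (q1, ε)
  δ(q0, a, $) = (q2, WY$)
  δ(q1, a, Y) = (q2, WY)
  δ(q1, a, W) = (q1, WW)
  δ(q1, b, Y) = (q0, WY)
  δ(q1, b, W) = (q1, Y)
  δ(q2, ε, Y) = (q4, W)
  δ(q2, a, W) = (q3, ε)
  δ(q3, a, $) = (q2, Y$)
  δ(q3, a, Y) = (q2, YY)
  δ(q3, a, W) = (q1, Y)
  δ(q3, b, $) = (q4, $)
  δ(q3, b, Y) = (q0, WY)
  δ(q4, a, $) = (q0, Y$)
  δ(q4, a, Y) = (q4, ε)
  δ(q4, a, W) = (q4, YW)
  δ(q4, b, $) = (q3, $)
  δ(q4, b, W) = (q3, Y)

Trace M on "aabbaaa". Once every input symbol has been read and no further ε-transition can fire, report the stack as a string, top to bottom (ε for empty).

(q0, aabbaaa, $)
  read a, top $: go to q2, push WY$ → (q2, abbaaa, WY$)
  read a, top W: go to q3, push ε → (q3, bbaaa, Y$)
  read b, top Y: go to q0, push WY → (q0, baaa, WY$)
  ε-move, top W: go to q1, push ε → (q1, baaa, Y$)
  read b, top Y: go to q0, push WY → (q0, aaa, WY$)
  ε-move, top W: go to q1, push ε → (q1, aaa, Y$)
  read a, top Y: go to q2, push WY → (q2, aa, WY$)
  read a, top W: go to q3, push ε → (q3, a, Y$)
  read a, top Y: go to q2, push YY → (q2, ε, YY$)
  ε-move, top Y: go to q4, push W → (q4, ε, WY$)
All input consumed in state q4 with stack WY$.

WY$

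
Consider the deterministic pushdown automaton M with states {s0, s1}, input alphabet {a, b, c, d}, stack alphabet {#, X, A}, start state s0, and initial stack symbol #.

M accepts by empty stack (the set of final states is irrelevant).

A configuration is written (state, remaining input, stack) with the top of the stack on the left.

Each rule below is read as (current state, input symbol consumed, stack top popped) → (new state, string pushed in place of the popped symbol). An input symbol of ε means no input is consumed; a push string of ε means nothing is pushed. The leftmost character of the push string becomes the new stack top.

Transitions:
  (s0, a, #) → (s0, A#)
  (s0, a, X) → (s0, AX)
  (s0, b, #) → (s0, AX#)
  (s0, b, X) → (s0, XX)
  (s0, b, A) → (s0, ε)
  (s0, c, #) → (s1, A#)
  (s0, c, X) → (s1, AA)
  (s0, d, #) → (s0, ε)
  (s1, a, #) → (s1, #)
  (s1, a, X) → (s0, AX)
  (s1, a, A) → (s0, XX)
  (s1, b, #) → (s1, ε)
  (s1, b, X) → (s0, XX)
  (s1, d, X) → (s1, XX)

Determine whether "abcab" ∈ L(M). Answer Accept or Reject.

Reject

(s0, abcab, #)
  read a, top #: go to s0, push A# → (s0, bcab, A#)
  read b, top A: go to s0, push ε → (s0, cab, #)
  read c, top #: go to s1, push A# → (s1, ab, A#)
  read a, top A: go to s0, push XX → (s0, b, XX#)
  read b, top X: go to s0, push XX → (s0, ε, XXX#)
All input consumed; stack is XXX#, not empty, and no further ε-move applies.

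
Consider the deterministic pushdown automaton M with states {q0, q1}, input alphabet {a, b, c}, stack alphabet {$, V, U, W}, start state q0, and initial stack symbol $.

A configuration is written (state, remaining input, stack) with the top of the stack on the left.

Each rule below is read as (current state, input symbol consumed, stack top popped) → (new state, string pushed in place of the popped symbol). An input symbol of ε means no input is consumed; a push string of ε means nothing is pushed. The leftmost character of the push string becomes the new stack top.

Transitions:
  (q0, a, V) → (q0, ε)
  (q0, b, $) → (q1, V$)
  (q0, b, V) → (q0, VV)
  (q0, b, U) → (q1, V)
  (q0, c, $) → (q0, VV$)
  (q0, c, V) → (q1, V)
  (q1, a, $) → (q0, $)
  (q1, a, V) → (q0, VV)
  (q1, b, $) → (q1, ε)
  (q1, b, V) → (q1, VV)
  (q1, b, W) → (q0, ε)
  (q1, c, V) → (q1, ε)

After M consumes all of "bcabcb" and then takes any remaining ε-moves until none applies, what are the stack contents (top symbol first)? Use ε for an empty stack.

ε

(q0, bcabcb, $) ⊢ (q1, cabcb, V$) ⊢ (q1, abcb, $) ⊢ (q0, bcb, $) ⊢ (q1, cb, V$) ⊢ (q1, b, $) ⊢ (q1, ε, ε)
All input consumed in state q1 with stack ε.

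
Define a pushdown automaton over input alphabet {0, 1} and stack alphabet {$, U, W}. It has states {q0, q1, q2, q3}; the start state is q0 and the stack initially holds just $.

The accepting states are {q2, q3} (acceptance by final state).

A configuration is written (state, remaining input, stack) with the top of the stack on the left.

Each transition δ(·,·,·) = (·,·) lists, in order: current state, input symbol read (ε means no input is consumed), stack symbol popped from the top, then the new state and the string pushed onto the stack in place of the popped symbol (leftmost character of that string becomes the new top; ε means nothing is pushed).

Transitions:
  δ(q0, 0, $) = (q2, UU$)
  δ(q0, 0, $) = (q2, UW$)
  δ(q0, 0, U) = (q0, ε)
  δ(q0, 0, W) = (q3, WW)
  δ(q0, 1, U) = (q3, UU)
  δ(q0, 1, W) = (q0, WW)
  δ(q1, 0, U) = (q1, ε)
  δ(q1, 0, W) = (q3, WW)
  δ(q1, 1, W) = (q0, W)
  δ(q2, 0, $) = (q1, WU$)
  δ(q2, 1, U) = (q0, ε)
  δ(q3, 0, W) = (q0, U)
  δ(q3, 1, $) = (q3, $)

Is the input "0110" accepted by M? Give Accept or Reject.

Accept

One accepting computation: (q0, 0110, $) ⊢ (q2, 110, UW$) ⊢ (q0, 10, W$) ⊢ (q0, 0, WW$) ⊢ (q3, ε, WWW$)
All input consumed and state q3 ∈ F.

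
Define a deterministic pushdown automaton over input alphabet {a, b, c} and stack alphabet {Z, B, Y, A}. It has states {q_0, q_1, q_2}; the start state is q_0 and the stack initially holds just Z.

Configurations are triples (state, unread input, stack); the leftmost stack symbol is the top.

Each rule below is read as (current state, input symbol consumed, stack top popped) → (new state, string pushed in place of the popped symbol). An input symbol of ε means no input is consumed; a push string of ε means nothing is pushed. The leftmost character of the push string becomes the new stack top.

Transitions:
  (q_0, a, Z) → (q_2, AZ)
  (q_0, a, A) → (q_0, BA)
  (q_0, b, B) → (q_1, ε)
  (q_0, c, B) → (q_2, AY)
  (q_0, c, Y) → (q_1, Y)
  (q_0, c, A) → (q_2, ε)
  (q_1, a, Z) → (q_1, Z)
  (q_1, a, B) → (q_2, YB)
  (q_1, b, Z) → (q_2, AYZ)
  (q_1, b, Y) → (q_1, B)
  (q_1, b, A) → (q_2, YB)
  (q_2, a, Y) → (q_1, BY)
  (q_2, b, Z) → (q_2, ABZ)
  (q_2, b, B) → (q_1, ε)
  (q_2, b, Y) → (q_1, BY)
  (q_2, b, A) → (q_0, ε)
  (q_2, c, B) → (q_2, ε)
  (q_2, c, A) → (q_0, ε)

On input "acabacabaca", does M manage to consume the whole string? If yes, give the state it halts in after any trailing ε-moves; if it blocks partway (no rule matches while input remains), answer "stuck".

q_2

(q_0, acabacabaca, Z)
  read a, top Z: go to q_2, push AZ → (q_2, cabacabaca, AZ)
  read c, top A: go to q_0, push ε → (q_0, abacabaca, Z)
  read a, top Z: go to q_2, push AZ → (q_2, bacabaca, AZ)
  read b, top A: go to q_0, push ε → (q_0, acabaca, Z)
  read a, top Z: go to q_2, push AZ → (q_2, cabaca, AZ)
  read c, top A: go to q_0, push ε → (q_0, abaca, Z)
  read a, top Z: go to q_2, push AZ → (q_2, baca, AZ)
  read b, top A: go to q_0, push ε → (q_0, aca, Z)
  read a, top Z: go to q_2, push AZ → (q_2, ca, AZ)
  read c, top A: go to q_0, push ε → (q_0, a, Z)
  read a, top Z: go to q_2, push AZ → (q_2, ε, AZ)
All input consumed; M is in state q_2.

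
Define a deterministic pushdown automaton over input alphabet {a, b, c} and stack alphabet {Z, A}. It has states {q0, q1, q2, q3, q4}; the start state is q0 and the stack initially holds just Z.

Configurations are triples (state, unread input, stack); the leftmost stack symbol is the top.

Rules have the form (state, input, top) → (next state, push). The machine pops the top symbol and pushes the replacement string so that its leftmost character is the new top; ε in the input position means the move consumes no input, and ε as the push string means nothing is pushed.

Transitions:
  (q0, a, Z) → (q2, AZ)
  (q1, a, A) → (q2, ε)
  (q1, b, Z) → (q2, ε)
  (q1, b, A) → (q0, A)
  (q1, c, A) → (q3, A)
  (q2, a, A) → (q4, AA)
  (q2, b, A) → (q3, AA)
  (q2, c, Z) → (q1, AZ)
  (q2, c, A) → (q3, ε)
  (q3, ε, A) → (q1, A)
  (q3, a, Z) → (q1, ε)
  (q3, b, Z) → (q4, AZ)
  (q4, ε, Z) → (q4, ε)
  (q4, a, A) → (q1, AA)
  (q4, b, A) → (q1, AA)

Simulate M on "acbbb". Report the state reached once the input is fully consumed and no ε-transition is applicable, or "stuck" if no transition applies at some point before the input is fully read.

(q0, acbbb, Z)
  read a, top Z: go to q2, push AZ → (q2, cbbb, AZ)
  read c, top A: go to q3, push ε → (q3, bbb, Z)
  read b, top Z: go to q4, push AZ → (q4, bb, AZ)
  read b, top A: go to q1, push AA → (q1, b, AAZ)
  read b, top A: go to q0, push A → (q0, ε, AAZ)
All input consumed; M is in state q0.

q0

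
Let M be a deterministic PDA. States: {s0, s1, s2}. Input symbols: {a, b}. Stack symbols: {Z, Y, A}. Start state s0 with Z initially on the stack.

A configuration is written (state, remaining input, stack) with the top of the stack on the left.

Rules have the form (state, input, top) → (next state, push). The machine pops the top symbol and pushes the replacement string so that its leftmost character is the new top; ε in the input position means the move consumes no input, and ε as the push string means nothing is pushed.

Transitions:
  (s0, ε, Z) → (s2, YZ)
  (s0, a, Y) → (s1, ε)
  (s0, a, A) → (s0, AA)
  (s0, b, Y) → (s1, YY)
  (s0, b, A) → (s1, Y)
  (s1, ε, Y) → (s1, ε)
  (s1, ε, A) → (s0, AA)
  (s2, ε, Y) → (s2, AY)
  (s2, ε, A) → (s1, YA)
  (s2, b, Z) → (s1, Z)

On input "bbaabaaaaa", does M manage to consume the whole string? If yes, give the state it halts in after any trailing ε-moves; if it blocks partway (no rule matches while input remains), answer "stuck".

(s0, bbaabaaaaa, Z)
  ε-move, top Z: go to s2, push YZ → (s2, bbaabaaaaa, YZ)
  ε-move, top Y: go to s2, push AY → (s2, bbaabaaaaa, AYZ)
  ε-move, top A: go to s1, push YA → (s1, bbaabaaaaa, YAYZ)
  ε-move, top Y: go to s1, push ε → (s1, bbaabaaaaa, AYZ)
  ε-move, top A: go to s0, push AA → (s0, bbaabaaaaa, AAYZ)
  read b, top A: go to s1, push Y → (s1, baabaaaaa, YAYZ)
  ε-move, top Y: go to s1, push ε → (s1, baabaaaaa, AYZ)
  ε-move, top A: go to s0, push AA → (s0, baabaaaaa, AAYZ)
  read b, top A: go to s1, push Y → (s1, aabaaaaa, YAYZ)
  ε-move, top Y: go to s1, push ε → (s1, aabaaaaa, AYZ)
  ε-move, top A: go to s0, push AA → (s0, aabaaaaa, AAYZ)
  read a, top A: go to s0, push AA → (s0, abaaaaa, AAAYZ)
  read a, top A: go to s0, push AA → (s0, baaaaa, AAAAYZ)
  read b, top A: go to s1, push Y → (s1, aaaaa, YAAAYZ)
  ε-move, top Y: go to s1, push ε → (s1, aaaaa, AAAYZ)
  ε-move, top A: go to s0, push AA → (s0, aaaaa, AAAAYZ)
  read a, top A: go to s0, push AA → (s0, aaaa, AAAAAYZ)
  read a, top A: go to s0, push AA → (s0, aaa, AAAAAAYZ)
  read a, top A: go to s0, push AA → (s0, aa, AAAAAAAYZ)
  read a, top A: go to s0, push AA → (s0, a, AAAAAAAAYZ)
  read a, top A: go to s0, push AA → (s0, ε, AAAAAAAAAYZ)
All input consumed; M is in state s0.

s0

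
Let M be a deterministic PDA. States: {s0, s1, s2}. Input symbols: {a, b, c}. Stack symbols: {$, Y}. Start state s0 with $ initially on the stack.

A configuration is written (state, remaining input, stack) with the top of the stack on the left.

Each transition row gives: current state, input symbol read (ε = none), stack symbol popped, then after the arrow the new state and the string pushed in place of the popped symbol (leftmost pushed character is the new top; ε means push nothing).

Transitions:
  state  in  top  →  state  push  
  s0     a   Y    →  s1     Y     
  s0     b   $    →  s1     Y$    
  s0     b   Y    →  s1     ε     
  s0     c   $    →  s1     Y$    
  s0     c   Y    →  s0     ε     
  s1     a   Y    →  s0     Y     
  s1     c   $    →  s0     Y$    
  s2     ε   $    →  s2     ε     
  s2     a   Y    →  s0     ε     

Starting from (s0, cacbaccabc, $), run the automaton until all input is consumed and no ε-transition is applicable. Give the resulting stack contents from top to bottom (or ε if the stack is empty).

Y$

(s0, cacbaccabc, $)
  read c, top $: go to s1, push Y$ → (s1, acbaccabc, Y$)
  read a, top Y: go to s0, push Y → (s0, cbaccabc, Y$)
  read c, top Y: go to s0, push ε → (s0, baccabc, $)
  read b, top $: go to s1, push Y$ → (s1, accabc, Y$)
  read a, top Y: go to s0, push Y → (s0, ccabc, Y$)
  read c, top Y: go to s0, push ε → (s0, cabc, $)
  read c, top $: go to s1, push Y$ → (s1, abc, Y$)
  read a, top Y: go to s0, push Y → (s0, bc, Y$)
  read b, top Y: go to s1, push ε → (s1, c, $)
  read c, top $: go to s0, push Y$ → (s0, ε, Y$)
All input consumed in state s0 with stack Y$.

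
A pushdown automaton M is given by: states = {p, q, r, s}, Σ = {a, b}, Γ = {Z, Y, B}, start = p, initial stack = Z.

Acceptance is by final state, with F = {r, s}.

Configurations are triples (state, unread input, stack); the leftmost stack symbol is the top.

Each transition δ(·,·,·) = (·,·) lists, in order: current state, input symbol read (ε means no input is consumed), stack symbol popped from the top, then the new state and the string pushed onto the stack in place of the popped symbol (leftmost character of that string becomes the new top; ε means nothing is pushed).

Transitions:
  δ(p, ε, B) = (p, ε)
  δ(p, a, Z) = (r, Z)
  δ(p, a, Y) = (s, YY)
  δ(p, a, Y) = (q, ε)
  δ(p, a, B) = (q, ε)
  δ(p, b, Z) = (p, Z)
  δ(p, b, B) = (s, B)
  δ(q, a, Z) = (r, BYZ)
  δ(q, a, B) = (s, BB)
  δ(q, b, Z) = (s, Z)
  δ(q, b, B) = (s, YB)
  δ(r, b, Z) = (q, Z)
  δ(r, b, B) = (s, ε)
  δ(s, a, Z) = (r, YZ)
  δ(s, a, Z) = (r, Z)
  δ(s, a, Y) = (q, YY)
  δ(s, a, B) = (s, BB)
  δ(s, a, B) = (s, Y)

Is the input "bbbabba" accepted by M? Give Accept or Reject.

One accepting computation: (p, bbbabba, Z) ⊢ (p, bbabba, Z) ⊢ (p, babba, Z) ⊢ (p, abba, Z) ⊢ (r, bba, Z) ⊢ (q, ba, Z) ⊢ (s, a, Z) ⊢ (r, ε, YZ)
All input consumed and state r ∈ F.

Accept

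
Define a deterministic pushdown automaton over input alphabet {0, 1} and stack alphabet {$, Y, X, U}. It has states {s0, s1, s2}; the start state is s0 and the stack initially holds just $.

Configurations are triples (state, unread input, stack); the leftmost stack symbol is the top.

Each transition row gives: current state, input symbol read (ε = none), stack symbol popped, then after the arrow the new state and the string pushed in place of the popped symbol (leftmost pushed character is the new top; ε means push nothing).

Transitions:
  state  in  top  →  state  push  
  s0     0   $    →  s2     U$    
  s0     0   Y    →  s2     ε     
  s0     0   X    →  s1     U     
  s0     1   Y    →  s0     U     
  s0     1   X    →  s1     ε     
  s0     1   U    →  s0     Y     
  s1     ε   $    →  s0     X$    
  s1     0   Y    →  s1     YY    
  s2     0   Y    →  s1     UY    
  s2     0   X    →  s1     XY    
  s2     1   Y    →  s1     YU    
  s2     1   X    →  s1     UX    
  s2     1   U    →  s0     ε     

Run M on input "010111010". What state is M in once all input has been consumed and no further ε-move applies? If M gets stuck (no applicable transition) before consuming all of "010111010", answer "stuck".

stuck

(s0, 010111010, $)
  read 0, top $: go to s2, push U$ → (s2, 10111010, U$)
  read 1, top U: go to s0, push ε → (s0, 0111010, $)
  read 0, top $: go to s2, push U$ → (s2, 111010, U$)
  read 1, top U: go to s0, push ε → (s0, 11010, $)
No transition for (s0, 1, top $); M blocks with input 11010 remaining.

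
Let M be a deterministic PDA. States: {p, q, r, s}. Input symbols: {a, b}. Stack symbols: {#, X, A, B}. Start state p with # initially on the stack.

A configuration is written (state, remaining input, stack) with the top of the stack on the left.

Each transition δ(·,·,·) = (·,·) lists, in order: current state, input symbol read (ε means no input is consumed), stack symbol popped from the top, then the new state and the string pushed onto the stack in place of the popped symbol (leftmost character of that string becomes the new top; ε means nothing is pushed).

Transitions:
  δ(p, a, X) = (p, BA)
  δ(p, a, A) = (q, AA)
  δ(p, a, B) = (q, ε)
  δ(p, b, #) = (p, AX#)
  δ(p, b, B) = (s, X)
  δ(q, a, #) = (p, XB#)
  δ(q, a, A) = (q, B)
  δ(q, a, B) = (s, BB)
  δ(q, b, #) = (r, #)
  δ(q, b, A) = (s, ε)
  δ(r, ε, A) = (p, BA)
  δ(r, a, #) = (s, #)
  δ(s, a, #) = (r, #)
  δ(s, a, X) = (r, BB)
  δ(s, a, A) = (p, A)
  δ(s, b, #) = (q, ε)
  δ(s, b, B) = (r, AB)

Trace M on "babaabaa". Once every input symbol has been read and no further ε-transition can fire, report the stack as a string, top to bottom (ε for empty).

AAX#

(p, babaabaa, #)
  read b, top #: go to p, push AX# → (p, abaabaa, AX#)
  read a, top A: go to q, push AA → (q, baabaa, AAX#)
  read b, top A: go to s, push ε → (s, aabaa, AX#)
  read a, top A: go to p, push A → (p, abaa, AX#)
  read a, top A: go to q, push AA → (q, baa, AAX#)
  read b, top A: go to s, push ε → (s, aa, AX#)
  read a, top A: go to p, push A → (p, a, AX#)
  read a, top A: go to q, push AA → (q, ε, AAX#)
All input consumed in state q with stack AAX#.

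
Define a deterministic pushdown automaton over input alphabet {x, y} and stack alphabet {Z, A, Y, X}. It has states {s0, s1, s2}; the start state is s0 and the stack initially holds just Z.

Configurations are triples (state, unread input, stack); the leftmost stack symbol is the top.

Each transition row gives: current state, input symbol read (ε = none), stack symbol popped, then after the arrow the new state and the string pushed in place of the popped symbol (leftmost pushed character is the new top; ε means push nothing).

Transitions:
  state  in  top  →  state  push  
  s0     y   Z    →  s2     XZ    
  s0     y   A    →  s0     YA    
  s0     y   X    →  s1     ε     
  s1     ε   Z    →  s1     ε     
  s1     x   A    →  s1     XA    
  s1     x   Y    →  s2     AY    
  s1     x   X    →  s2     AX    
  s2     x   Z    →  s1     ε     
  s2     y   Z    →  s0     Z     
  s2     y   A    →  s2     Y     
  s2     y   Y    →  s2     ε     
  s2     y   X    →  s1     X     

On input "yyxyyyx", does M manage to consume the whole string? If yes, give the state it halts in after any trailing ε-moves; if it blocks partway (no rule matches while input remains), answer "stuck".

(s0, yyxyyyx, Z)
  read y, top Z: go to s2, push XZ → (s2, yxyyyx, XZ)
  read y, top X: go to s1, push X → (s1, xyyyx, XZ)
  read x, top X: go to s2, push AX → (s2, yyyx, AXZ)
  read y, top A: go to s2, push Y → (s2, yyx, YXZ)
  read y, top Y: go to s2, push ε → (s2, yx, XZ)
  read y, top X: go to s1, push X → (s1, x, XZ)
  read x, top X: go to s2, push AX → (s2, ε, AXZ)
All input consumed; M is in state s2.

s2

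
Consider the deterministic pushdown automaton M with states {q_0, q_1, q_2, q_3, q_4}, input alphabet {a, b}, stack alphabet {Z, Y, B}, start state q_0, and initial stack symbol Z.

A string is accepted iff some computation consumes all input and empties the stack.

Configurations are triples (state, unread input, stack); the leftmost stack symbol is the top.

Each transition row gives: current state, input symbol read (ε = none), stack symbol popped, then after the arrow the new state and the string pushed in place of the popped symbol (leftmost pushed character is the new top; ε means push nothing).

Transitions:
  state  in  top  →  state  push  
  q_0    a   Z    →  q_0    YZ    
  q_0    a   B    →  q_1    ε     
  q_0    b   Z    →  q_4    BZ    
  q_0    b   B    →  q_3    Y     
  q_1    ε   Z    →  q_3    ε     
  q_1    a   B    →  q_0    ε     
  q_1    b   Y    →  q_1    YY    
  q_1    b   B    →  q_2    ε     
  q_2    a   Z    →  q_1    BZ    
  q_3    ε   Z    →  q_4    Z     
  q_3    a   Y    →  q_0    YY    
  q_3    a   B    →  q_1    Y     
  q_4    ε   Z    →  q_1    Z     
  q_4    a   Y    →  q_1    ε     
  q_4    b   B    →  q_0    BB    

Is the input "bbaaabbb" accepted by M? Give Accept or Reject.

(q_0, bbaaabbb, Z)
  read b, top Z: go to q_4, push BZ → (q_4, baaabbb, BZ)
  read b, top B: go to q_0, push BB → (q_0, aaabbb, BBZ)
  read a, top B: go to q_1, push ε → (q_1, aabbb, BZ)
  read a, top B: go to q_0, push ε → (q_0, abbb, Z)
  read a, top Z: go to q_0, push YZ → (q_0, bbb, YZ)
No transition applies at (q_0, bbb, YZ); input not fully consumed.

Reject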